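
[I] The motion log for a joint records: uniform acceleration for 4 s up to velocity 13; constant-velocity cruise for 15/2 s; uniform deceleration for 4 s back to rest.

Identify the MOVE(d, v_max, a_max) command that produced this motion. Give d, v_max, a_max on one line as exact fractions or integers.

d=299/2 v_max=13 a_max=13/4

a_max = 13/4
d_a = ½·13·4 = 26; d_c = 13·15/2 = 195/2
d = 2·26 + 195/2 = 299/2
t_c = 15/2 > 0 ⇒ limit active, v_max = 13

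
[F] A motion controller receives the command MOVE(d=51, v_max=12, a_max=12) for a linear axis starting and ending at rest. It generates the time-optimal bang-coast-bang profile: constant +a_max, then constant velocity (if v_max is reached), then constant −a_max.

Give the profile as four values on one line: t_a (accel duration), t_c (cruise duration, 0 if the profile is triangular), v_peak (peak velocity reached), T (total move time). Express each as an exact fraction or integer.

t_a=1 t_c=13/4 v_peak=12 T=21/4

vₘ²/aₘ = 12²/12 = 12
51 ≥ 12 ⇒ cruise phase
t_a = 12/12 = 1; v_peak = 12
d_cruise = 51 − 12 = 39; t_c = 39/12 = 13/4
T = 2·1 + 13/4 = 21/4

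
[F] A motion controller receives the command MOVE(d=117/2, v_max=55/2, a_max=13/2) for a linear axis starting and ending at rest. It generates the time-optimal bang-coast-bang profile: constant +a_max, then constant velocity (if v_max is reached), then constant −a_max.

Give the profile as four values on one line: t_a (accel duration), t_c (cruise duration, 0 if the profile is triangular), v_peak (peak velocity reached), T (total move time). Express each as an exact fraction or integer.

(v_max)²/a_max = (55/2)²/(13/2) = 3025/26
117/2 < 3025/26 → triangular
v_peak = √(117/2·13/2) = √(1521/4) = 39/2
t_a = (39/2)/(13/2) = 3; t_c = 0
T = 2·3 = 6

t_a=3 t_c=0 v_peak=39/2 T=6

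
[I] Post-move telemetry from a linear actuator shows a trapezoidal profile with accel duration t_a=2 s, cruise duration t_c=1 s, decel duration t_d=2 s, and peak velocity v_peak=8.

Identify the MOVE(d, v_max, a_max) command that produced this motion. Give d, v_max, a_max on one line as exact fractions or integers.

a_max = 8/2 = 4
d_a = ½·8·2 = 8; d_c = 8·1 = 8
d = 2·8 + 8 = 24
t_c = 1 > 0 ⇒ limit active, v_max = 8

d=24 v_max=8 a_max=4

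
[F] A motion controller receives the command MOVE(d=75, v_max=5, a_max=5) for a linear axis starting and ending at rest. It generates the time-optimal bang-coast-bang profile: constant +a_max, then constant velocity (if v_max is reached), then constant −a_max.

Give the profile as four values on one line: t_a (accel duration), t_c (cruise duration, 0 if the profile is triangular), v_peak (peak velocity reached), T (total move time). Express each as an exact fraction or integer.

vₘ²/aₘ = 5²/5 = 5
75 ≥ 5 → trapezoidal
t_a = 5/5 = 1; v_peak = 5
d_cruise = 75 − 5 = 70; t_c = 70/5 = 14
T = 2·1 + 14 = 16

t_a=1 t_c=14 v_peak=5 T=16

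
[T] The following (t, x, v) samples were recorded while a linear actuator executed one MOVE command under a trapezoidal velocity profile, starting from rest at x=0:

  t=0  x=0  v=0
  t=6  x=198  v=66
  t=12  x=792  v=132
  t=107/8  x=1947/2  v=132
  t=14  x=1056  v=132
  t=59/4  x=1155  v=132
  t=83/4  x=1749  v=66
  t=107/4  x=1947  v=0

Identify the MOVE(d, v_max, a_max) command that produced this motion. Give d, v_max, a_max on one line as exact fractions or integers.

d=1947 v_max=132 a_max=11

final state: t=107/4, x=1947, v=0 → d = 1947
a_max = (66−0)/(6−0) = 11
max v = 132 over t∈[12,59/4] → v_max = 132
check: 132·(12+11/4) = 1947 ✓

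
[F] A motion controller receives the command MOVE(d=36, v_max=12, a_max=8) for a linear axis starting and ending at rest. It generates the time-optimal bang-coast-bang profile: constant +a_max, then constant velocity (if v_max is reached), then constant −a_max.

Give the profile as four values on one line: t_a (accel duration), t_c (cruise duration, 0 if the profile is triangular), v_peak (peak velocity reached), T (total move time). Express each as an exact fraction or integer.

t_a=3/2 t_c=3/2 v_peak=12 T=9/2

vₘ²/aₘ = 12²/8 = 18
36 ≥ 18 so v_max reached
t_a = 12/8 = 3/2; v_peak = 12
d_cruise = 36 − 18 = 18; t_c = 18/12 = 3/2
T = 2·3/2 + 3/2 = 9/2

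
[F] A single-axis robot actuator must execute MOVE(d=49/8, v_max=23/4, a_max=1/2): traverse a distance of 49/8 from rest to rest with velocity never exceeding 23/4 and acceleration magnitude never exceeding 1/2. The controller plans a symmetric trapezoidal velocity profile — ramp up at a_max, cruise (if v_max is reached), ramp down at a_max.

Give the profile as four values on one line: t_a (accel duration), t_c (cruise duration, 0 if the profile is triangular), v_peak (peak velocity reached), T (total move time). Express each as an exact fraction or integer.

v_max²/a_max = (23/4)²/(1/2) = 529/8
49/8 < 529/8 ⇒ no cruise
v_peak = √(49/8·1/2) = √(49/16) = 7/4
t_a = (7/4)/(1/2) = 7/2; t_c = 0
T = 2·7/2 = 7

t_a=7/2 t_c=0 v_peak=7/4 T=7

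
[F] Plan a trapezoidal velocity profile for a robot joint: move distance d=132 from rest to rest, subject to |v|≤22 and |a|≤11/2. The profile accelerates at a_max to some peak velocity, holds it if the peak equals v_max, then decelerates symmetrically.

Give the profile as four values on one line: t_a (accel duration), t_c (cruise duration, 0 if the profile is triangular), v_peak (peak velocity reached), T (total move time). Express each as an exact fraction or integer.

t_a=4 t_c=2 v_peak=22 T=10

(v_max)²/a_max = 22²/(11/2) = 88
132 ≥ 88 so v_max reached
t_a = 22/(11/2) = 4; v_peak = 22
d_cruise = 132 − 88 = 44; t_c = 44/22 = 2
T = 2·4 + 2 = 10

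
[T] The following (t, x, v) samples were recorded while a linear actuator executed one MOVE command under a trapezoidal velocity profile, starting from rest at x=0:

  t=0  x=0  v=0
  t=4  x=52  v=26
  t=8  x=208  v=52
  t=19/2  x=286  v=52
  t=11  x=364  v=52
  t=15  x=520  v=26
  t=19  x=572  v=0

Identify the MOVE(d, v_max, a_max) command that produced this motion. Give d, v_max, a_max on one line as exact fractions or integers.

d=572 v_max=52 a_max=13/2

final state: t=19, x=572, v=0 → d = 572
a_max = (26−0)/(4−0) = 13/2
max v = 52 over t∈[8,11] → v_max = 52
check: 52·(8+3) = 572 ✓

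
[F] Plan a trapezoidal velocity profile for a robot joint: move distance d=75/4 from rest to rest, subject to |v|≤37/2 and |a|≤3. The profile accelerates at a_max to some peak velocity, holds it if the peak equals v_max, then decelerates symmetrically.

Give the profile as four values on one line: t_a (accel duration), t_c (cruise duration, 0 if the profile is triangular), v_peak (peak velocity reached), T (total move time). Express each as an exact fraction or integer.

t_a=5/2 t_c=0 v_peak=15/2 T=5

v_max²/a_max = (37/2)²/3 = 1369/12
75/4 < 1369/12 → triangular
v_peak = √(75/4·3) = √(225/4) = 15/2
t_a = (15/2)/3 = 5/2; t_c = 0
T = 2·5/2 = 5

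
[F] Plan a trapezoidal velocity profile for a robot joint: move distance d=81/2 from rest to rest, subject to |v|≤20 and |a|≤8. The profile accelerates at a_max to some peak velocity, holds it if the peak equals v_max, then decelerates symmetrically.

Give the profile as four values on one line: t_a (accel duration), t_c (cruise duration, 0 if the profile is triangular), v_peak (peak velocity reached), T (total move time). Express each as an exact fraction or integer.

vₘ²/aₘ = 20²/8 = 50
81/2 < 50 so t_c = 0
v_peak = √(81/2·8) = √324 = 18
t_a = 18/8 = 9/4; t_c = 0
T = 2·9/4 = 9/2

t_a=9/4 t_c=0 v_peak=18 T=9/2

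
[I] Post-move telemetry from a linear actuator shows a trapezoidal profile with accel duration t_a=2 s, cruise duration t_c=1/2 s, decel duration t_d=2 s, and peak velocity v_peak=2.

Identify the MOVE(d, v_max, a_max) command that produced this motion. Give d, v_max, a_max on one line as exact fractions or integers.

d=5 v_max=2 a_max=1

a_max = 2/2 = 1
d_a = ½·2·2 = 2; d_c = 2·1/2 = 1
d = 2·2 + 1 = 5
t_c = 1/2 > 0 → v_max = v_peak = 2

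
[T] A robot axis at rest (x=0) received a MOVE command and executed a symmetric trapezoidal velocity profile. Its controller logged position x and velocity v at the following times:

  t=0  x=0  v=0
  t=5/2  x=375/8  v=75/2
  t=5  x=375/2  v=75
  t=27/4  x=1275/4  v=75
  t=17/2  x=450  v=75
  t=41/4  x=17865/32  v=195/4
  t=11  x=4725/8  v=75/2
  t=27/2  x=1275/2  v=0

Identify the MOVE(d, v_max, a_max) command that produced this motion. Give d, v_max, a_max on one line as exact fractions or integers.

final state: t=27/2, x=1275/2, v=0 → d = 1275/2
a_max = (75/2−0)/(5/2−0) = 15
max v = 75 over t∈[5,17/2] → v_max = 75
check: 75·(5+7/2) = 1275/2 ✓

d=1275/2 v_max=75 a_max=15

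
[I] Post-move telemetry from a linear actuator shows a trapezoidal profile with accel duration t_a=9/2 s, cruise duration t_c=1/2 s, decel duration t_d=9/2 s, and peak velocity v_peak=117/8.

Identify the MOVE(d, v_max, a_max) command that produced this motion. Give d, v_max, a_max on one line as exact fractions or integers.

d=585/8 v_max=117/8 a_max=13/4

a_max = (117/8)/(9/2) = 13/4
d_a = ½·117/8·9/2 = 1053/32; d_c = 117/8·1/2 = 117/16
d = 2·1053/32 + 117/16 = 585/8
t_c = 1/2 > 0 so v_max = 117/8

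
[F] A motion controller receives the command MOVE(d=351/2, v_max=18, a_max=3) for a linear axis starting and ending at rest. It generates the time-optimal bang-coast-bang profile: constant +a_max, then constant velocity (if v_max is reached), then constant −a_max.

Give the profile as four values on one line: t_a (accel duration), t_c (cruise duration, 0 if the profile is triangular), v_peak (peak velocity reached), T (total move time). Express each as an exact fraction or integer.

t_a=6 t_c=15/4 v_peak=18 T=63/4

vₘ²/aₘ = 18²/3 = 108
351/2 ≥ 108 ⇒ cruise phase
t_a = 18/3 = 6; v_peak = 18
d_cruise = 351/2 − 108 = 135/2; t_c = (135/2)/18 = 15/4
T = 2·6 + 15/4 = 63/4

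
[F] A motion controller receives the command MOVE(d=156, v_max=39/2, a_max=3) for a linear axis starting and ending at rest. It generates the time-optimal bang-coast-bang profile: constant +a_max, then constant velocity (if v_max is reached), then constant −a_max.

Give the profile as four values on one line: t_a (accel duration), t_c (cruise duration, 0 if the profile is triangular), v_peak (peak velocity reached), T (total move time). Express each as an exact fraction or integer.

t_a=13/2 t_c=3/2 v_peak=39/2 T=29/2

(v_max)²/a_max = (39/2)²/3 = 507/4
156 ≥ 507/4 → trapezoidal
t_a = (39/2)/3 = 13/2; v_peak = 39/2
d_cruise = 156 − 507/4 = 117/4; t_c = (117/4)/(39/2) = 3/2
T = 2·13/2 + 3/2 = 29/2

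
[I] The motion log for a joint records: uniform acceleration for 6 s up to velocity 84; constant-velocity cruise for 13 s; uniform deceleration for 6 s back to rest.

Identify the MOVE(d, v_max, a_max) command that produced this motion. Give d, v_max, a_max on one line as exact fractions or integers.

d=1596 v_max=84 a_max=14

a_max = 84/6 = 14
d_a = ½·84·6 = 252; d_c = 84·13 = 1092
d = 2·252 + 1092 = 1596
t_c = 13 > 0 → v_max = v_peak = 84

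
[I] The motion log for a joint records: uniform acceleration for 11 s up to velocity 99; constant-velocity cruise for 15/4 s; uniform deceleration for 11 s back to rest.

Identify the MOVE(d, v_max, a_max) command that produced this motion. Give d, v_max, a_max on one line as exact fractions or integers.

a_max = 99/11 = 9
d_a = ½·99·11 = 1089/2; d_c = 99·15/4 = 1485/4
d = 2·1089/2 + 1485/4 = 5841/4
t_c = 15/4 > 0 ⇒ limit active, v_max = 99

d=5841/4 v_max=99 a_max=9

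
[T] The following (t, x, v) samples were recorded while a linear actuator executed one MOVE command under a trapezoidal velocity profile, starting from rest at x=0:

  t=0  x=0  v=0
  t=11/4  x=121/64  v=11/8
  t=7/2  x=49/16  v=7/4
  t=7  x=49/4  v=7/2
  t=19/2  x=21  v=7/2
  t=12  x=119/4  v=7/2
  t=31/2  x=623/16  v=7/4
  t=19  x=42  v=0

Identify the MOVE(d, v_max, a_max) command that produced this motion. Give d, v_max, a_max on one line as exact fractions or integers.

final state: t=19, x=42, v=0 → d = 42
a_max = (11/8−0)/(11/4−0) = 1/2
max v = 7/2 over t∈[7,12] → v_max = 7/2
check: 7/2·(7+5) = 42 ✓

d=42 v_max=7/2 a_max=1/2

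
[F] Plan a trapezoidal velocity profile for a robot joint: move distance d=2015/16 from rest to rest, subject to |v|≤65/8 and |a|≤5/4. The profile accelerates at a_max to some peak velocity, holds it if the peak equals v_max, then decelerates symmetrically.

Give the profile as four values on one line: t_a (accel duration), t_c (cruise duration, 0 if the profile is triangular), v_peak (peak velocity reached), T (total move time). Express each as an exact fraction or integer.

t_a=13/2 t_c=9 v_peak=65/8 T=22

(v_max)²/a_max = (65/8)²/(5/4) = 845/16
2015/16 ≥ 845/16 ⇒ cruise phase
t_a = (65/8)/(5/4) = 13/2; v_peak = 65/8
d_cruise = 2015/16 − 845/16 = 585/8; t_c = (585/8)/(65/8) = 9
T = 2·13/2 + 9 = 22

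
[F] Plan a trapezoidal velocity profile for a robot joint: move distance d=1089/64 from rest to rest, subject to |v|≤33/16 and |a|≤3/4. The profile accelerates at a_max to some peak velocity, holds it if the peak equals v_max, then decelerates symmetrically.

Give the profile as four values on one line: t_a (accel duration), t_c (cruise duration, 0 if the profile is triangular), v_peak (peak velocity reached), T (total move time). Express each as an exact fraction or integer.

t_a=11/4 t_c=11/2 v_peak=33/16 T=11

(v_max)²/a_max = (33/16)²/(3/4) = 363/64
1089/64 ≥ 363/64 → trapezoidal
t_a = (33/16)/(3/4) = 11/4; v_peak = 33/16
d_cruise = 1089/64 − 363/64 = 363/32; t_c = (363/32)/(33/16) = 11/2
T = 2·11/4 + 11/2 = 11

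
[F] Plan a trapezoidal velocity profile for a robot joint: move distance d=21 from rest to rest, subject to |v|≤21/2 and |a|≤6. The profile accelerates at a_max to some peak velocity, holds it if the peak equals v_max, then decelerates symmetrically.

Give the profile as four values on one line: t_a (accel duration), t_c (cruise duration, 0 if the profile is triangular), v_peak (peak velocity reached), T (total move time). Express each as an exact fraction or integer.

(v_max)²/a_max = (21/2)²/6 = 147/8
21 ≥ 147/8 so v_max reached
t_a = (21/2)/6 = 7/4; v_peak = 21/2
d_cruise = 21 − 147/8 = 21/8; t_c = (21/8)/(21/2) = 1/4
T = 2·7/4 + 1/4 = 15/4

t_a=7/4 t_c=1/4 v_peak=21/2 T=15/4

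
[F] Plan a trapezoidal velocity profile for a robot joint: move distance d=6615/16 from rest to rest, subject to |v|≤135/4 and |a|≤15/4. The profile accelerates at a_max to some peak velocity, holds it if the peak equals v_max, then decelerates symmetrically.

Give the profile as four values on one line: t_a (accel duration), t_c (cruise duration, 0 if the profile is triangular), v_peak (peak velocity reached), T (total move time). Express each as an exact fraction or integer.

t_a=9 t_c=13/4 v_peak=135/4 T=85/4

vₘ²/aₘ = (135/4)²/(15/4) = 1215/4
6615/16 ≥ 1215/4 ⇒ cruise phase
t_a = (135/4)/(15/4) = 9; v_peak = 135/4
d_cruise = 6615/16 − 1215/4 = 1755/16; t_c = (1755/16)/(135/4) = 13/4
T = 2·9 + 13/4 = 85/4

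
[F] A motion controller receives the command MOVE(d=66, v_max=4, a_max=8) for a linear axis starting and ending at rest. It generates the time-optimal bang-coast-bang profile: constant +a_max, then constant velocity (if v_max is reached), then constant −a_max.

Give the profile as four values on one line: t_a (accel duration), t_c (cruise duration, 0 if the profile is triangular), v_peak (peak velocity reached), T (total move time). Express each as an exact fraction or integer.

(v_max)²/a_max = 4²/8 = 2
66 ≥ 2 → trapezoidal
t_a = 4/8 = 1/2; v_peak = 4
d_cruise = 66 − 2 = 64; t_c = 64/4 = 16
T = 2·1/2 + 16 = 17

t_a=1/2 t_c=16 v_peak=4 T=17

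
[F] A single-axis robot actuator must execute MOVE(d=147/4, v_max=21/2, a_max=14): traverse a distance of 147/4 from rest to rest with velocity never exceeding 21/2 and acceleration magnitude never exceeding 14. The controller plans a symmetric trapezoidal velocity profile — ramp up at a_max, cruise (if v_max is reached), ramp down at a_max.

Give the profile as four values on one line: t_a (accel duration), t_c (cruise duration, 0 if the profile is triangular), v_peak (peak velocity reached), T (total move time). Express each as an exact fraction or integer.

(v_max)²/a_max = (21/2)²/14 = 63/8
147/4 ≥ 63/8 → trapezoidal
t_a = (21/2)/14 = 3/4; v_peak = 21/2
d_cruise = 147/4 − 63/8 = 231/8; t_c = (231/8)/(21/2) = 11/4
T = 2·3/4 + 11/4 = 17/4

t_a=3/4 t_c=11/4 v_peak=21/2 T=17/4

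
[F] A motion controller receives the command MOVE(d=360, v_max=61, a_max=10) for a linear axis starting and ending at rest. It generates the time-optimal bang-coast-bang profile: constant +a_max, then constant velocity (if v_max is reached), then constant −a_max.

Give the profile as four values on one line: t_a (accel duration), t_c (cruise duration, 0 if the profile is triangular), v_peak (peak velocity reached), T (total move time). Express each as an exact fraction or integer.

t_a=6 t_c=0 v_peak=60 T=12

vₘ²/aₘ = 61²/10 = 3721/10
360 < 3721/10 so t_c = 0
v_peak = √(360·10) = √3600 = 60
t_a = 60/10 = 6; t_c = 0
T = 2·6 = 12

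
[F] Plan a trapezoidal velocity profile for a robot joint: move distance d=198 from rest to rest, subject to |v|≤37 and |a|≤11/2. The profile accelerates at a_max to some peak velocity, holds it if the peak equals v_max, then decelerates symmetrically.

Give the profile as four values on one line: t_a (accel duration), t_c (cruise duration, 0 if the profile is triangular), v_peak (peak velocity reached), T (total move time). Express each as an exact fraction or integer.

t_a=6 t_c=0 v_peak=33 T=12

(v_max)²/a_max = 37²/(11/2) = 2738/11
198 < 2738/11 ⇒ no cruise
v_peak = √(198·11/2) = √1089 = 33
t_a = 33/(11/2) = 6; t_c = 0
T = 2·6 = 12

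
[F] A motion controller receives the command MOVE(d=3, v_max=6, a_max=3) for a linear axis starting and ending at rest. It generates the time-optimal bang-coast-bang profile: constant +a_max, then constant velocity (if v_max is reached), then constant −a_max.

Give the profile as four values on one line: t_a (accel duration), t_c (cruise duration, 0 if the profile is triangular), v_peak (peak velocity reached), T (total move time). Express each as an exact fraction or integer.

vₘ²/aₘ = 6²/3 = 12
3 < 12 → triangular
v_peak = √(3·3) = √9 = 3
t_a = 3/3 = 1; t_c = 0
T = 2·1 = 2

t_a=1 t_c=0 v_peak=3 T=2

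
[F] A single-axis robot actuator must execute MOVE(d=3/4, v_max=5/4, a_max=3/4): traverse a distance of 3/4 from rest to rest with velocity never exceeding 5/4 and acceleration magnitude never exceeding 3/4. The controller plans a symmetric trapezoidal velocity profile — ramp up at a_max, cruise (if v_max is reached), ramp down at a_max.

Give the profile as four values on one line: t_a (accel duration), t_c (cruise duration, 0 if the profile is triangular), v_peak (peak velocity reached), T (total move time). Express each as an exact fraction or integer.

v_max²/a_max = (5/4)²/(3/4) = 25/12
3/4 < 25/12 ⇒ no cruise
v_peak = √(3/4·3/4) = √(9/16) = 3/4
t_a = (3/4)/(3/4) = 1; t_c = 0
T = 2·1 = 2

t_a=1 t_c=0 v_peak=3/4 T=2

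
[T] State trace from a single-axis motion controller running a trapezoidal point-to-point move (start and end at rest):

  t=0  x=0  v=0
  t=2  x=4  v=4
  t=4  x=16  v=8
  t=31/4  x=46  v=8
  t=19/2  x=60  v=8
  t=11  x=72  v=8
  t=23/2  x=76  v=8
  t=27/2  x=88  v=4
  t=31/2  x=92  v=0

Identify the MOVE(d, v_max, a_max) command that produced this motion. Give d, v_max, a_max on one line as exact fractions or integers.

d=92 v_max=8 a_max=2

final state: t=31/2, x=92, v=0 → d = 92
a_max = (4−0)/(2−0) = 2
max v = 8 over t∈[4,23/2] → v_max = 8
check: 8·(4+15/2) = 92 ✓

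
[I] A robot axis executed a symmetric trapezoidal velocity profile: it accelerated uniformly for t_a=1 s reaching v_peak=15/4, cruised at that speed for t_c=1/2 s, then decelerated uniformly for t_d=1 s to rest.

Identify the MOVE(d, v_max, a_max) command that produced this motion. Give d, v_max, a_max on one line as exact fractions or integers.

a_max = (15/4)/1 = 15/4
d_a = ½·15/4·1 = 15/8; d_c = 15/4·1/2 = 15/8
d = 2·15/8 + 15/8 = 45/8
t_c = 1/2 > 0 → v_max = v_peak = 15/4

d=45/8 v_max=15/4 a_max=15/4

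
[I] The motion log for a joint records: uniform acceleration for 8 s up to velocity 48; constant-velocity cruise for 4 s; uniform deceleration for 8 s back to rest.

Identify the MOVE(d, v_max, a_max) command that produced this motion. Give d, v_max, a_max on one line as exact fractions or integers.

a_max = 48/8 = 6
d_a = ½·48·8 = 192; d_c = 48·4 = 192
d = 2·192 + 192 = 576
t_c = 4 > 0 → v_max = v_peak = 48

d=576 v_max=48 a_max=6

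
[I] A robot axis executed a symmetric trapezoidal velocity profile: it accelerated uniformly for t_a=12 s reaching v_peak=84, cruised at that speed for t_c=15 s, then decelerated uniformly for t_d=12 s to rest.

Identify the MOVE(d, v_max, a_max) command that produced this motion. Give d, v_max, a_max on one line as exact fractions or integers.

d=2268 v_max=84 a_max=7

a_max = 84/12 = 7
d_a = ½·84·12 = 504; d_c = 84·15 = 1260
d = 2·504 + 1260 = 2268
t_c = 15 > 0 → v_max = v_peak = 84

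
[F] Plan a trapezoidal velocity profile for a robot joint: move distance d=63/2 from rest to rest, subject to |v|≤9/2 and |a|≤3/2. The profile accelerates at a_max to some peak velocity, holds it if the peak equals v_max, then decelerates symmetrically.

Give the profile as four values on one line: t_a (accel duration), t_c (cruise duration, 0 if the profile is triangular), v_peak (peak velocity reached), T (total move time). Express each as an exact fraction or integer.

vₘ²/aₘ = (9/2)²/(3/2) = 27/2
63/2 ≥ 27/2 → trapezoidal
t_a = (9/2)/(3/2) = 3; v_peak = 9/2
d_cruise = 63/2 − 27/2 = 18; t_c = 18/(9/2) = 4
T = 2·3 + 4 = 10

t_a=3 t_c=4 v_peak=9/2 T=10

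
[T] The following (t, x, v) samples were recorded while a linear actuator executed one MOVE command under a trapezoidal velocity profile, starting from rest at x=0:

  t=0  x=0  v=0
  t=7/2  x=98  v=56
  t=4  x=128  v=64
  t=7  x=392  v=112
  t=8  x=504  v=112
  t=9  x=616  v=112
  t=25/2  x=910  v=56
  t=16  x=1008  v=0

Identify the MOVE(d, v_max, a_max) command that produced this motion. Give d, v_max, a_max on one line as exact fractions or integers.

final state: t=16, x=1008, v=0 → d = 1008
a_max = (56−0)/(7/2−0) = 16
max v = 112 over t∈[7,9] → v_max = 112
check: 112·(7+2) = 1008 ✓

d=1008 v_max=112 a_max=16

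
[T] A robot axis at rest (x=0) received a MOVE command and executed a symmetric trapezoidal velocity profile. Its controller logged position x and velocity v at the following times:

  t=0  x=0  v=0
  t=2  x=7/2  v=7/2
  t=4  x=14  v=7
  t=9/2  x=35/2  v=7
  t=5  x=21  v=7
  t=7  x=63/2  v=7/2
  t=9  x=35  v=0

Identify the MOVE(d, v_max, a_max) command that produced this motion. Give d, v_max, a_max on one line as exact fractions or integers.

final state: t=9, x=35, v=0 → d = 35
a_max = (7/2−0)/(2−0) = 7/4
max v = 7 over t∈[4,5] → v_max = 7
check: 7·(4+1) = 35 ✓

d=35 v_max=7 a_max=7/4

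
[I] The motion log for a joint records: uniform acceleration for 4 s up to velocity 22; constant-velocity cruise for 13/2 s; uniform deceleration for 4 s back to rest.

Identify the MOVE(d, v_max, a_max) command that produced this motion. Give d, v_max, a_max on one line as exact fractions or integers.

d=231 v_max=22 a_max=11/2

a_max = 22/4 = 11/2
d_a = ½·22·4 = 44; d_c = 22·13/2 = 143
d = 2·44 + 143 = 231
t_c = 13/2 > 0 ⇒ limit active, v_max = 22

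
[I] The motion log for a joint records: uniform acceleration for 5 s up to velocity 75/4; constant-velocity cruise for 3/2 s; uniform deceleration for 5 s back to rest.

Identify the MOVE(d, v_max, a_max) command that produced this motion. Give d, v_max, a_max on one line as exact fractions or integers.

d=975/8 v_max=75/4 a_max=15/4

a_max = (75/4)/5 = 15/4
d_a = ½·75/4·5 = 375/8; d_c = 75/4·3/2 = 225/8
d = 2·375/8 + 225/8 = 975/8
t_c = 3/2 > 0 so v_max = 75/4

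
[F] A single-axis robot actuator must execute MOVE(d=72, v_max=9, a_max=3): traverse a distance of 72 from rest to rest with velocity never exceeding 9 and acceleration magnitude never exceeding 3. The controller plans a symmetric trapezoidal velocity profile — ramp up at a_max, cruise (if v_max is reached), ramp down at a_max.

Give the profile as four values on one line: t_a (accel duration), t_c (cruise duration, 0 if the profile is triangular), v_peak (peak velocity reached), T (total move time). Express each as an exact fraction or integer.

(v_max)²/a_max = 9²/3 = 27
72 ≥ 27 → trapezoidal
t_a = 9/3 = 3; v_peak = 9
d_cruise = 72 − 27 = 45; t_c = 45/9 = 5
T = 2·3 + 5 = 11

t_a=3 t_c=5 v_peak=9 T=11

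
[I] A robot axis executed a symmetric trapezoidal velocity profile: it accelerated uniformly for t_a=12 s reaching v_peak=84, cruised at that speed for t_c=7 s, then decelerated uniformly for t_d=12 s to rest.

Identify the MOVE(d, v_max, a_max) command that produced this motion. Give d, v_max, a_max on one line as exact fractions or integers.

d=1596 v_max=84 a_max=7

a_max = 84/12 = 7
d_a = ½·84·12 = 504; d_c = 84·7 = 588
d = 2·504 + 588 = 1596
t_c = 7 > 0 so v_max = 84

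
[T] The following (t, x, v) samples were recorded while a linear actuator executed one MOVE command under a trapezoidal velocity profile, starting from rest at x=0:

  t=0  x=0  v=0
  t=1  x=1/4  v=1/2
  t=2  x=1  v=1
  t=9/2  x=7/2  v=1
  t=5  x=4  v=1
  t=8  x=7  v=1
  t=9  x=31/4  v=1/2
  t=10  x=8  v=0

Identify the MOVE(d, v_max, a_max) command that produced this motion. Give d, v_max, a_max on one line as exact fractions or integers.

d=8 v_max=1 a_max=1/2

final state: t=10, x=8, v=0 → d = 8
a_max = (1/2−0)/(1−0) = 1/2
max v = 1 over t∈[2,8] → v_max = 1
check: 1·(2+6) = 8 ✓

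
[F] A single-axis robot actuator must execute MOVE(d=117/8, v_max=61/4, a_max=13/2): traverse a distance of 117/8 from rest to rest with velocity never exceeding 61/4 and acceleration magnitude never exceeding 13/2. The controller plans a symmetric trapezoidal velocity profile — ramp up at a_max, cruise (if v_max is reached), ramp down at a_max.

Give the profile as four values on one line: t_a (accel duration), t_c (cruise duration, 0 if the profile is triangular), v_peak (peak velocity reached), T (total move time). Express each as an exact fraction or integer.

t_a=3/2 t_c=0 v_peak=39/4 T=3

vₘ²/aₘ = (61/4)²/(13/2) = 3721/104
117/8 < 3721/104 ⇒ no cruise
v_peak = √(117/8·13/2) = √(1521/16) = 39/4
t_a = (39/4)/(13/2) = 3/2; t_c = 0
T = 2·3/2 = 3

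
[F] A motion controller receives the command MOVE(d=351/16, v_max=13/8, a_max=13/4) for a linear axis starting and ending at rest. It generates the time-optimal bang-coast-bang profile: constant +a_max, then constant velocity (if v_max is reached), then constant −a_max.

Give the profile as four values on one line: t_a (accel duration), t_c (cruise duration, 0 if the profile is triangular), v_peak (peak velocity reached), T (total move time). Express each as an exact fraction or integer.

t_a=1/2 t_c=13 v_peak=13/8 T=14

vₘ²/aₘ = (13/8)²/(13/4) = 13/16
351/16 ≥ 13/16 ⇒ cruise phase
t_a = (13/8)/(13/4) = 1/2; v_peak = 13/8
d_cruise = 351/16 − 13/16 = 169/8; t_c = (169/8)/(13/8) = 13
T = 2·1/2 + 13 = 14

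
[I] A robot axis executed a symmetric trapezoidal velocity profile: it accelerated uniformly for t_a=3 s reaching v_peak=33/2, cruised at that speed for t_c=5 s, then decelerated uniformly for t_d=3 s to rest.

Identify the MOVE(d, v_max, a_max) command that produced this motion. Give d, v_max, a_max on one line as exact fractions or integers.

d=132 v_max=33/2 a_max=11/2

a_max = (33/2)/3 = 11/2
d_a = ½·33/2·3 = 99/4; d_c = 33/2·5 = 165/2
d = 2·99/4 + 165/2 = 132
t_c = 5 > 0 ⇒ limit active, v_max = 33/2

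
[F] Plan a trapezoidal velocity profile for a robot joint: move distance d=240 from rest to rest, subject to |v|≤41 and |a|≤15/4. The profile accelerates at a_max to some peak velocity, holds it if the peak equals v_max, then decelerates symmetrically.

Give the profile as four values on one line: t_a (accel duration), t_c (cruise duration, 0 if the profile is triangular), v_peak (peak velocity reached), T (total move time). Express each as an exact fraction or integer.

t_a=8 t_c=0 v_peak=30 T=16

vₘ²/aₘ = 41²/(15/4) = 6724/15
240 < 6724/15 ⇒ no cruise
v_peak = √(240·15/4) = √900 = 30
t_a = 30/(15/4) = 8; t_c = 0
T = 2·8 = 16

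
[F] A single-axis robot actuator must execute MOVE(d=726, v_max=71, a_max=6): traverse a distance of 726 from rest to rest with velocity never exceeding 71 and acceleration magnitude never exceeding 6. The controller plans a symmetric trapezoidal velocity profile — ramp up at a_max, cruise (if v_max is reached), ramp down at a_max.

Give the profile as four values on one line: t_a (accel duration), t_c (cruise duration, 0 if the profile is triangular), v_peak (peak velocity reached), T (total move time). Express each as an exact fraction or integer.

v_max²/a_max = 71²/6 = 5041/6
726 < 5041/6 → triangular
v_peak = √(726·6) = √4356 = 66
t_a = 66/6 = 11; t_c = 0
T = 2·11 = 22

t_a=11 t_c=0 v_peak=66 T=22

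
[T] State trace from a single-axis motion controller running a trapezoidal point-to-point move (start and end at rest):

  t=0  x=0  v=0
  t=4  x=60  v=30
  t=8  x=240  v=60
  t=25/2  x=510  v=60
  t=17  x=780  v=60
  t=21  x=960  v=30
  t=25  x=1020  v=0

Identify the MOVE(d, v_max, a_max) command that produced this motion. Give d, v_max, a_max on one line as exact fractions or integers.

final state: t=25, x=1020, v=0 → d = 1020
a_max = (30−0)/(4−0) = 15/2
max v = 60 over t∈[8,17] → v_max = 60
check: 60·(8+9) = 1020 ✓

d=1020 v_max=60 a_max=15/2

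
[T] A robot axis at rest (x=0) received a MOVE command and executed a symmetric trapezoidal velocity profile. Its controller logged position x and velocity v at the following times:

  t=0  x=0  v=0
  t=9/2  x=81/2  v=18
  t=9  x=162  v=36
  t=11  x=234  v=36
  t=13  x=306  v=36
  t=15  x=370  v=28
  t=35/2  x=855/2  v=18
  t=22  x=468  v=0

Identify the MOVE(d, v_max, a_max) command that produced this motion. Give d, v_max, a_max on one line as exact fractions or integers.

d=468 v_max=36 a_max=4

final state: t=22, x=468, v=0 → d = 468
a_max = (18−0)/(9/2−0) = 4
max v = 36 over t∈[9,13] → v_max = 36
check: 36·(9+4) = 468 ✓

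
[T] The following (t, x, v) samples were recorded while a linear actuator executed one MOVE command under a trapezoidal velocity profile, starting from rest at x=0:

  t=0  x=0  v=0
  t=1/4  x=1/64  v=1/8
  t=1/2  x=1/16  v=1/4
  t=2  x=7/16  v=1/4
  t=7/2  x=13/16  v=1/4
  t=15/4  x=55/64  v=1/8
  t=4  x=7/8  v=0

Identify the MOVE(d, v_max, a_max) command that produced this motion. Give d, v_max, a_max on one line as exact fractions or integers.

final state: t=4, x=7/8, v=0 → d = 7/8
a_max = (1/8−0)/(1/4−0) = 1/2
max v = 1/4 over t∈[1/2,7/2] → v_max = 1/4
check: 1/4·(1/2+3) = 7/8 ✓

d=7/8 v_max=1/4 a_max=1/2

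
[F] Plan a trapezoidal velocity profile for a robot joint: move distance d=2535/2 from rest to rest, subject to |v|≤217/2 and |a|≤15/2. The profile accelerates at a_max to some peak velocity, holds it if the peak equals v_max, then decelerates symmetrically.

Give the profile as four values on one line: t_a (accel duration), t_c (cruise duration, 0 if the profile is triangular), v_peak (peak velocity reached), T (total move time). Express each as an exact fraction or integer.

v_max²/a_max = (217/2)²/(15/2) = 47089/30
2535/2 < 47089/30 so t_c = 0
v_peak = √(2535/2·15/2) = √(38025/4) = 195/2
t_a = (195/2)/(15/2) = 13; t_c = 0
T = 2·13 = 26

t_a=13 t_c=0 v_peak=195/2 T=26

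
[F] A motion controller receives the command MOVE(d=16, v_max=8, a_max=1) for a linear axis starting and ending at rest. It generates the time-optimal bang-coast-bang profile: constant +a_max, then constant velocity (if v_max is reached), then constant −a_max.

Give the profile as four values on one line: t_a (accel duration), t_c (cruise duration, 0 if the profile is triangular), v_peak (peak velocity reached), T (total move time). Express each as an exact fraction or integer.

t_a=4 t_c=0 v_peak=4 T=8

vₘ²/aₘ = 8²/1 = 64
16 < 64 so t_c = 0
v_peak = √(16·1) = √16 = 4
t_a = 4/1 = 4; t_c = 0
T = 2·4 = 8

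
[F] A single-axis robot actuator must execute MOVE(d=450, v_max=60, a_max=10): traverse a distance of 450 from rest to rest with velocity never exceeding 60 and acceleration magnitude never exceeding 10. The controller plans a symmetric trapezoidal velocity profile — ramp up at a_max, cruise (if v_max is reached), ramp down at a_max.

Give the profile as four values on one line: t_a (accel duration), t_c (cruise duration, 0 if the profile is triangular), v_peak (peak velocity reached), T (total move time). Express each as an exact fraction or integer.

t_a=6 t_c=3/2 v_peak=60 T=27/2

v_max²/a_max = 60²/10 = 360
450 ≥ 360 ⇒ cruise phase
t_a = 60/10 = 6; v_peak = 60
d_cruise = 450 − 360 = 90; t_c = 90/60 = 3/2
T = 2·6 + 3/2 = 27/2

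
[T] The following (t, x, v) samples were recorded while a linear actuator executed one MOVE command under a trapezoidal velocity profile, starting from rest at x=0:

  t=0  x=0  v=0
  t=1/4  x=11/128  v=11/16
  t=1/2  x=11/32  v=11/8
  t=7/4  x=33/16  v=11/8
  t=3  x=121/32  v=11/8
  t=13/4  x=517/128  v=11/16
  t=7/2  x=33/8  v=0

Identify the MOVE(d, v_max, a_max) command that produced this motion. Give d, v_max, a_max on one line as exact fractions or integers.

d=33/8 v_max=11/8 a_max=11/4

final state: t=7/2, x=33/8, v=0 → d = 33/8
a_max = (11/16−0)/(1/4−0) = 11/4
max v = 11/8 over t∈[1/2,3] → v_max = 11/8
check: 11/8·(1/2+5/2) = 33/8 ✓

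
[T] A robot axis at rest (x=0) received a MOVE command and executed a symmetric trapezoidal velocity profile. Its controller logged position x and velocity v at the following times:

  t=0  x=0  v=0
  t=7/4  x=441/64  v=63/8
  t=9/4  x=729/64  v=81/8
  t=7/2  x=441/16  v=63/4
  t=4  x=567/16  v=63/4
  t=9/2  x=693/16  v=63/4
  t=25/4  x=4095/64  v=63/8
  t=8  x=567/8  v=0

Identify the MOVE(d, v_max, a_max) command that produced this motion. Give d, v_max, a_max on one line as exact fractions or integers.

final state: t=8, x=567/8, v=0 → d = 567/8
a_max = (63/8−0)/(7/4−0) = 9/2
max v = 63/4 over t∈[7/2,9/2] → v_max = 63/4
check: 63/4·(7/2+1) = 567/8 ✓

d=567/8 v_max=63/4 a_max=9/2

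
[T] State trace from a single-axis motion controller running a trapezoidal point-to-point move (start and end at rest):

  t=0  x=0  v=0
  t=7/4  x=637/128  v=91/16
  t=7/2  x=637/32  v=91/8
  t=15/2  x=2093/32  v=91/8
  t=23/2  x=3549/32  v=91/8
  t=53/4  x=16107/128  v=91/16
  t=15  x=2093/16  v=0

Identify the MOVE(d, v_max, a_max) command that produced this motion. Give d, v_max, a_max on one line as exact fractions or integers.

d=2093/16 v_max=91/8 a_max=13/4

final state: t=15, x=2093/16, v=0 → d = 2093/16
a_max = (91/16−0)/(7/4−0) = 13/4
max v = 91/8 over t∈[7/2,23/2] → v_max = 91/8
check: 91/8·(7/2+8) = 2093/16 ✓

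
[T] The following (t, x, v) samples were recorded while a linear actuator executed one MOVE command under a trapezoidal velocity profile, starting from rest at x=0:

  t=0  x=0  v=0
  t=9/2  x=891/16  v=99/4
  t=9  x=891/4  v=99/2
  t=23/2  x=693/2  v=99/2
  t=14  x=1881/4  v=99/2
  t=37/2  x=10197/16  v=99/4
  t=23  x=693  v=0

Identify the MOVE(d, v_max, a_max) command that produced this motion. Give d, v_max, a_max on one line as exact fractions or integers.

final state: t=23, x=693, v=0 → d = 693
a_max = (99/4−0)/(9/2−0) = 11/2
max v = 99/2 over t∈[9,14] → v_max = 99/2
check: 99/2·(9+5) = 693 ✓

d=693 v_max=99/2 a_max=11/2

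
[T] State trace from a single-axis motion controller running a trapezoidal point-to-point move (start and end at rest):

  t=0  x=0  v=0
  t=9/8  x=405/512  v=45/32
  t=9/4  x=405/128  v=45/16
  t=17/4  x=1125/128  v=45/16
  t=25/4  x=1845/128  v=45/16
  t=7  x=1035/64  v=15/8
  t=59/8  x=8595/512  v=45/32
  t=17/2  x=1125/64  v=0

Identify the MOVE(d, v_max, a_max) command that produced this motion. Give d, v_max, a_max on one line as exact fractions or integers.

d=1125/64 v_max=45/16 a_max=5/4

final state: t=17/2, x=1125/64, v=0 → d = 1125/64
a_max = (45/32−0)/(9/8−0) = 5/4
max v = 45/16 over t∈[9/4,25/4] → v_max = 45/16
check: 45/16·(9/4+4) = 1125/64 ✓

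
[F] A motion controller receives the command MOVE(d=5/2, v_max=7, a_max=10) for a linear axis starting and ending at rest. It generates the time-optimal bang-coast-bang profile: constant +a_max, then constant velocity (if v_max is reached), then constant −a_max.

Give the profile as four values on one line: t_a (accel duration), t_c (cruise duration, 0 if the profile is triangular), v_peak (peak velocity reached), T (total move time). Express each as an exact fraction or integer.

(v_max)²/a_max = 7²/10 = 49/10
5/2 < 49/10 so t_c = 0
v_peak = √(5/2·10) = √25 = 5
t_a = 5/10 = 1/2; t_c = 0
T = 2·1/2 = 1

t_a=1/2 t_c=0 v_peak=5 T=1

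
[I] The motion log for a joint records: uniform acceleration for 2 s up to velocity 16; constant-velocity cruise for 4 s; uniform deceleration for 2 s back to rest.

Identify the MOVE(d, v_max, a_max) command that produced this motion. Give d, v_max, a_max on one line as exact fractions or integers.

d=96 v_max=16 a_max=8

a_max = 16/2 = 8
d_a = ½·16·2 = 16; d_c = 16·4 = 64
d = 2·16 + 64 = 96
t_c = 4 > 0 so v_max = 16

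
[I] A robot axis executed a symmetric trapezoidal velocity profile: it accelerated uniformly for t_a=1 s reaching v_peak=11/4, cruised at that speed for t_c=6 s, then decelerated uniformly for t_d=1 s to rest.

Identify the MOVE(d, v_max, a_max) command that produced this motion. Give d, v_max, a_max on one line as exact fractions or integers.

d=77/4 v_max=11/4 a_max=11/4

a_max = (11/4)/1 = 11/4
d_a = ½·11/4·1 = 11/8; d_c = 11/4·6 = 33/2
d = 2·11/8 + 33/2 = 77/4
t_c = 6 > 0 so v_max = 11/4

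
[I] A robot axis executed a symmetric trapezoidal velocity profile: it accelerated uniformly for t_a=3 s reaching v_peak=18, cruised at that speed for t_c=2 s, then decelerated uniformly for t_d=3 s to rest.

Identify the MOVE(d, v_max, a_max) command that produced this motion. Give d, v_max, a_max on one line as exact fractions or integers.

d=90 v_max=18 a_max=6

a_max = 18/3 = 6
d_a = ½·18·3 = 27; d_c = 18·2 = 36
d = 2·27 + 36 = 90
t_c = 2 > 0 ⇒ limit active, v_max = 18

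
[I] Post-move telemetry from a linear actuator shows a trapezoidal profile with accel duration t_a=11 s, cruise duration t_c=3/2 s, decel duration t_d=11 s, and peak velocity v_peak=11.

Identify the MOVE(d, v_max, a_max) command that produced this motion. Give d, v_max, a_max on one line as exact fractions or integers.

d=275/2 v_max=11 a_max=1

a_max = 11/11 = 1
d_a = ½·11·11 = 121/2; d_c = 11·3/2 = 33/2
d = 2·121/2 + 33/2 = 275/2
t_c = 3/2 > 0 → v_max = v_peak = 11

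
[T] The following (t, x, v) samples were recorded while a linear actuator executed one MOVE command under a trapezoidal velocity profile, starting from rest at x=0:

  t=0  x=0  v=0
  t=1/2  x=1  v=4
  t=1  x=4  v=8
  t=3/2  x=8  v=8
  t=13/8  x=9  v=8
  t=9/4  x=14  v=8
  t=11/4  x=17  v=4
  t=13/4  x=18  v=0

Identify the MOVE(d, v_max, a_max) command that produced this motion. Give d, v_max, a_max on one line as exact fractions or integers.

d=18 v_max=8 a_max=8

final state: t=13/4, x=18, v=0 → d = 18
a_max = (4−0)/(1/2−0) = 8
max v = 8 over t∈[1,9/4] → v_max = 8
check: 8·(1+5/4) = 18 ✓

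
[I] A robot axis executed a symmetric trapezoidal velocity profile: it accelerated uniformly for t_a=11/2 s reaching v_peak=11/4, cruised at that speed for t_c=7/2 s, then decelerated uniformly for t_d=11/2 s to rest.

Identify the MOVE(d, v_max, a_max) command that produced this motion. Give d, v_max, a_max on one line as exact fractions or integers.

a_max = (11/4)/(11/2) = 1/2
d_a = ½·11/4·11/2 = 121/16; d_c = 11/4·7/2 = 77/8
d = 2·121/16 + 77/8 = 99/4
t_c = 7/2 > 0 → v_max = v_peak = 11/4

d=99/4 v_max=11/4 a_max=1/2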